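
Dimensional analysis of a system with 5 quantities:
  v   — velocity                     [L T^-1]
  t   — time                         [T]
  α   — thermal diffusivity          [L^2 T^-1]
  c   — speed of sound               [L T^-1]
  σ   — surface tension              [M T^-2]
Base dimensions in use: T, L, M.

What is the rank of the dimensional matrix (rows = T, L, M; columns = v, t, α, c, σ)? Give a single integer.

Exponent matrix [T,L,M] × [v,t,α,c,σ]:
  T: [-1  1 -1 -1 -2]
  L: [ 1  0  2  1  0]
  M: [ 0  0  0  0  1]
Row reduction gives pivot columns v,t,σ; rank = 3

3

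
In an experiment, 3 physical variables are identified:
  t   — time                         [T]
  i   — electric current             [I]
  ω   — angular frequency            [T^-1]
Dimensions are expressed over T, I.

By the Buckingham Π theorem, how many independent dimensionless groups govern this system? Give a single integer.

1

Dimensional matrix (T×I by t×i×ω):
  T: [ 1  0 -1]
  I: [ 0  1  0]
RREF → pivots at {t,i} ⇒ r = 2
Π count = n − r = 3 − 2 = 1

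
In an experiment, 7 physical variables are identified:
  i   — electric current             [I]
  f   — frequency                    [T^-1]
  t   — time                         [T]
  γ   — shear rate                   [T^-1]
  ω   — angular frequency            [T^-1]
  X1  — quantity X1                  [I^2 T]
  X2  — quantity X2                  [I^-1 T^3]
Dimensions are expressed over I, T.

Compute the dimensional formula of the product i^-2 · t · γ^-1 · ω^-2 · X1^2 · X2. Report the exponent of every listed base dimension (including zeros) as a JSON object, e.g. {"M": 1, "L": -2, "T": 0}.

Write exponents as rows I,T / cols i,f,t,γ,ω,X1,X2:
  I: [ 1  0  0  0  0  2 -1]
  T: [ 0 -1  1 -1 -1  1  3]
  [I]: (-2)·1+(1)·0+(-1)·0+(-2)·0+(2)·2+(1)·-1 = 1
  [T]: (-2)·0+(1)·1+(-1)·-1+(-2)·-1+(2)·1+(1)·3 = 9
⇒ I T^9

{"I": 1, "T": 9}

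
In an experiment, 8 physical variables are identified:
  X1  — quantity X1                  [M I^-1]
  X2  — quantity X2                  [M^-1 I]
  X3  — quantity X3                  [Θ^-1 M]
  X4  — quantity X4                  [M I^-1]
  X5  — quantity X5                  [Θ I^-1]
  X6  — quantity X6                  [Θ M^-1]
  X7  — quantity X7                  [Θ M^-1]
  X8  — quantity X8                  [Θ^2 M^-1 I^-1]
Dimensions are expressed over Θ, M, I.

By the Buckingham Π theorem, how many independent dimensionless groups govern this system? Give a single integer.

6

Write exponents as rows Θ,M,I / cols X1,X2,X3,X4,X5,X6,X7,X8:
  Θ: [ 0  0 -1  0  1  1  1  2]
  M: [ 1 -1  1  1  0 -1 -1 -1]
  I: [-1  1  0 -1 -1  0  0 -1]
RREF → pivots at {X1,X3} ⇒ r = 2
n=8, r=2 ⇒ 6 dimensionless groups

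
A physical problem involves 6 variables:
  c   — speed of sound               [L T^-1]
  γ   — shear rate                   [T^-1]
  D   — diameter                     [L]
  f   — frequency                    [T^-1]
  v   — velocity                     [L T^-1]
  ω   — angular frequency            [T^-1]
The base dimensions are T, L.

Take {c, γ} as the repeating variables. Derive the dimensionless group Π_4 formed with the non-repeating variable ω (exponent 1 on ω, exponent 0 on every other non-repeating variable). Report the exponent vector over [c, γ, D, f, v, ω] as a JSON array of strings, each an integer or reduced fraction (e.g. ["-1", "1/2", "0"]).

["0", "-1", "0", "0", "0", "1"]

Exponent matrix [T,L] × [c,γ,D,f,v,ω]:
  T: [-1 -1  0 -1 -1 -1]
  L: [ 1  0  1  0  1  0]
Echelon form has 2 nonzero rows (pivots: c,γ)
Repeat: c,γ; free: D,f,v,ω
RREF:
  r0: [   1    0    1    0    1    0]
  r1: [   0    1   -1    1    0    1]
Fix exponent of ω at 1, D at 0, f at 0, v at 0; solve each RREF row for its pivot's exponent:
  r0: exp(c) + (0)·1 = 0 ⇒ exp(c) = 0
  r1: exp(γ) + (1)·1 = 0 ⇒ exp(γ) = -1
Π_4 = γ^-1 · ω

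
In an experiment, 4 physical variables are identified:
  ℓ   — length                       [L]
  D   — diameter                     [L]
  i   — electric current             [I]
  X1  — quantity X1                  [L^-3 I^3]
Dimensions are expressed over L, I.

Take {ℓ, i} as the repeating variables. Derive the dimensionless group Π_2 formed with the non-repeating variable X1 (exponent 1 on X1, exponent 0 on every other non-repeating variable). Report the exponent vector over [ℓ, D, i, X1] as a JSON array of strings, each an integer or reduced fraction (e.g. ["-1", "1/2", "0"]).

["3", "0", "-3", "1"]

Dimensional matrix (L×I by ℓ×D×i×X1):
  L: [ 1  1  0 -3]
  I: [ 0  0  1  3]
Row reduction gives pivot columns ℓ,i; rank = 2
Repeat: ℓ,i; free: D,X1
RREF:
  r0: [   1    1    0   -3]
  r1: [   0    0    1    3]
Fix exponent of X1 at 1, D at 0; solve each RREF row for its pivot's exponent:
  r0: exp(ℓ) + (-3)·1 = 0 ⇒ exp(ℓ) = 3
  r1: exp(i) + (3)·1 = 0 ⇒ exp(i) = -3
Π_2 = ℓ^3 · i^-3 · X1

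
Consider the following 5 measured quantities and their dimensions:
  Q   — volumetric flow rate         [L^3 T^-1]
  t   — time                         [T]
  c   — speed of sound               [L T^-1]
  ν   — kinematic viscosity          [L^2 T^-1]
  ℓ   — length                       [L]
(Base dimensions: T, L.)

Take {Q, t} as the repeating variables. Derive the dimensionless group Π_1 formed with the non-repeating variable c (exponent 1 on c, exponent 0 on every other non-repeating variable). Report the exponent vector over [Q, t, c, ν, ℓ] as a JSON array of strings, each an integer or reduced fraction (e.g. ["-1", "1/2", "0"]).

Write exponents as rows T,L / cols Q,t,c,ν,ℓ:
  T: [-1  1 -1 -1  0]
  L: [ 3  0  1  2  1]
RREF → pivots at {Q,t} ⇒ r = 2
Pivot set = {Q,t}, free = {c,ν,ℓ}
RREF:
  r0: [   1    0  1/3  2/3  1/3]
  r1: [   0    1 -2/3 -1/3  1/3]
Fix exponent of c at 1, ν at 0, ℓ at 0; solve each RREF row for its pivot's exponent:
  r0: exp(Q) + (1/3)·1 = 0 ⇒ exp(Q) = -1/3
  r1: exp(t) + (-2/3)·1 = 0 ⇒ exp(t) = 2/3
Π_1 = Q^(-1/3) · t^(2/3) · c

["-1/3", "2/3", "1", "0", "0"]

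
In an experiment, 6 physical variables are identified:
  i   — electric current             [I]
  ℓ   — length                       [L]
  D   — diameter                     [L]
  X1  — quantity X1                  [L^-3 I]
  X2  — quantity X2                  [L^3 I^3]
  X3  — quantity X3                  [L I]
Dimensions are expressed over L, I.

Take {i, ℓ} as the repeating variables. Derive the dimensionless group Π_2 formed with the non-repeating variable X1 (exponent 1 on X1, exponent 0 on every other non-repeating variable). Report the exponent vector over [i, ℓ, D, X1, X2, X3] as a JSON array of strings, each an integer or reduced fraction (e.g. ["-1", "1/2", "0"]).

Exponent matrix [L,I] × [i,ℓ,D,X1,X2,X3]:
  L: [ 0  1  1 -3  3  1]
  I: [ 1  0  0  1  3  1]
Row reduction gives pivot columns i,ℓ; rank = 2
Repeat: i,ℓ; free: D,X1,X2,X3
RREF:
  r0: [   1    0    0    1    3    1]
  r1: [   0    1    1   -3    3    1]
Fix exponent of X1 at 1, D at 0, X2 at 0, X3 at 0; solve each RREF row for its pivot's exponent:
  r0: exp(i) + (1)·1 = 0 ⇒ exp(i) = -1
  r1: exp(ℓ) + (-3)·1 = 0 ⇒ exp(ℓ) = 3
Π_2 = i^-1 · ℓ^3 · X1

["-1", "3", "0", "1", "0", "0"]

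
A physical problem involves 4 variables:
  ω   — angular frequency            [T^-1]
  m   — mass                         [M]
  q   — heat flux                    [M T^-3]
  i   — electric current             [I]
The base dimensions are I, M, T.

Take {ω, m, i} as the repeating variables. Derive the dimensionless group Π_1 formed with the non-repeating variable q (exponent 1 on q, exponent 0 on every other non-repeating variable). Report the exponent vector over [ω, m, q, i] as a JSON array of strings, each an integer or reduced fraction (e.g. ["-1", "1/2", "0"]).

["-3", "-1", "1", "0"]

Dimensional matrix (I×M×T by ω×m×q×i):
  I: [ 0  0  0  1]
  M: [ 0  1  1  0]
  T: [-1  0 -3  0]
Echelon form has 3 nonzero rows (pivots: ω,m,i)
Pivot set = {ω,m,i}, free = {q}
RREF:
  r0: [   1    0    3    0]
  r1: [   0    1    1    0]
  r2: [   0    0    0    1]
Fix exponent of q at 1; solve each RREF row for its pivot's exponent:
  r0: exp(ω) + (3)·1 = 0 ⇒ exp(ω) = -3
  r1: exp(m) + (1)·1 = 0 ⇒ exp(m) = -1
  r2: exp(i) + (0)·1 = 0 ⇒ exp(i) = 0
Π_1 = ω^-3 · m^-1 · q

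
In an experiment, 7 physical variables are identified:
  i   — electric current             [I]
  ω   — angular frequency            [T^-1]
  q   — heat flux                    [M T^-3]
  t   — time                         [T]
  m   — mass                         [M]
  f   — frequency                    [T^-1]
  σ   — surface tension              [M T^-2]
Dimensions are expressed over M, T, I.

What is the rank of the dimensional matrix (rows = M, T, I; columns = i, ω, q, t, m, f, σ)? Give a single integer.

Write exponents as rows M,T,I / cols i,ω,q,t,m,f,σ:
  M: [ 0  0  1  0  1  0  1]
  T: [ 0 -1 -3  1  0 -1 -2]
  I: [ 1  0  0  0  0  0  0]
Echelon form has 3 nonzero rows (pivots: i,ω,q)

3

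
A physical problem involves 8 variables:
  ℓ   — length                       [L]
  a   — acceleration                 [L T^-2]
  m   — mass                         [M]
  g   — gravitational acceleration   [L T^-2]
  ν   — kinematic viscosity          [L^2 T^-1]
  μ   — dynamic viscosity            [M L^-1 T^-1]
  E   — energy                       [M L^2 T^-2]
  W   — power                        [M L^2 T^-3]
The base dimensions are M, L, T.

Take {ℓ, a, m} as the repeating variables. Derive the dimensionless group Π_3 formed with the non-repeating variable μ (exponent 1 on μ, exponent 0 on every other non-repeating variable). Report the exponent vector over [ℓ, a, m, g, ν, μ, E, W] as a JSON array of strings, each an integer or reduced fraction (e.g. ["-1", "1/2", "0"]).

["3/2", "-1/2", "-1", "0", "0", "1", "0", "0"]

Exponent matrix [M,L,T] × [ℓ,a,m,g,ν,μ,E,W]:
  M: [ 0  0  1  0  0  1  1  1]
  L: [ 1  1  0  1  2 -1  2  2]
  T: [ 0 -2  0 -2 -1 -1 -2 -3]
Row reduction gives pivot columns ℓ,a,m; rank = 3
Pivot set = {ℓ,a,m}, free = {g,ν,μ,E,W}
RREF:
  r0: [   1    0    0    0  3/2 -3/2    1  1/2]
  r1: [   0    1    0    1  1/2  1/2    1  3/2]
  r2: [   0    0    1    0    0    1    1    1]
Fix exponent of μ at 1, g at 0, ν at 0, E at 0, W at 0; solve each RREF row for its pivot's exponent:
  r0: exp(ℓ) + (-3/2)·1 = 0 ⇒ exp(ℓ) = 3/2
  r1: exp(a) + (1/2)·1 = 0 ⇒ exp(a) = -1/2
  r2: exp(m) + (1)·1 = 0 ⇒ exp(m) = -1
Π_3 = ℓ^(3/2) · a^(-1/2) · m^-1 · μ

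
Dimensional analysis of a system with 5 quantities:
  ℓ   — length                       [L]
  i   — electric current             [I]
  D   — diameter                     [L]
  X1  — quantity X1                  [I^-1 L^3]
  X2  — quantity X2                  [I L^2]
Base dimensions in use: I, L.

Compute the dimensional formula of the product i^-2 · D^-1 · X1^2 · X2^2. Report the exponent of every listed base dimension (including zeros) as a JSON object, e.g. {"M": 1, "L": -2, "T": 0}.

{"I": -2, "L": 9}

Dimensional matrix (I×L by ℓ×i×D×X1×X2):
  I: [ 0  1  0 -1  1]
  L: [ 1  0  1  3  2]
  [I]: (-2)·1+(-1)·0+(2)·-1+(2)·1 = -2
  [L]: (-2)·0+(-1)·1+(2)·3+(2)·2 = 9
⇒ I^-2 L^9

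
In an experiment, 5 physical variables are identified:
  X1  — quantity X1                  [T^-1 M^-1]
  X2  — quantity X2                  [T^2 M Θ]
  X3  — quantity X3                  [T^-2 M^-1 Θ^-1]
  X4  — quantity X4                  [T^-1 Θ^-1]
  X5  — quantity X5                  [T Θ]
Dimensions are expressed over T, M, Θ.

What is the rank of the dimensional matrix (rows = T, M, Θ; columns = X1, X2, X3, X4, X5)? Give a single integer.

2

Exponent matrix [T,M,Θ] × [X1,X2,X3,X4,X5]:
  T: [-1  2 -2 -1  1]
  M: [-1  1 -1  0  0]
  Θ: [ 0  1 -1 -1  1]
Row reduction gives pivot columns X1,X2; rank = 2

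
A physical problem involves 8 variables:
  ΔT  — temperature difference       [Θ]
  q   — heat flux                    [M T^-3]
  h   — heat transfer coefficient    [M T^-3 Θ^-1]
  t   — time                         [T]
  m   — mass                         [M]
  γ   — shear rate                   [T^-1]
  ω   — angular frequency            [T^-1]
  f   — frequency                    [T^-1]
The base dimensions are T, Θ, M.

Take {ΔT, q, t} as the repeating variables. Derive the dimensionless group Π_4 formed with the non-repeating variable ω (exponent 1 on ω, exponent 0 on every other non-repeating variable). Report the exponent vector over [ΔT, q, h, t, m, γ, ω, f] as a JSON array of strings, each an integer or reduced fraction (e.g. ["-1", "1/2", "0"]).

Dimensional matrix (T×Θ×M by ΔT×q×h×t×m×γ×ω×f):
  T: [ 0 -3 -3  1  0 -1 -1 -1]
  Θ: [ 1  0 -1  0  0  0  0  0]
  M: [ 0  1  1  0  1  0  0  0]
RREF → pivots at {ΔT,q,t} ⇒ r = 3
Pivot set = {ΔT,q,t}, free = {h,m,γ,ω,f}
RREF:
  r0: [   1    0   -1    0    0    0    0    0]
  r1: [   0    1    1    0    1    0    0    0]
  r2: [   0    0    0    1    3   -1   -1   -1]
Fix exponent of ω at 1, h at 0, m at 0, γ at 0, f at 0; solve each RREF row for its pivot's exponent:
  r0: exp(ΔT) + (0)·1 = 0 ⇒ exp(ΔT) = 0
  r1: exp(q) + (0)·1 = 0 ⇒ exp(q) = 0
  r2: exp(t) + (-1)·1 = 0 ⇒ exp(t) = 1
Π_4 = t · ω

["0", "0", "0", "1", "0", "0", "1", "0"]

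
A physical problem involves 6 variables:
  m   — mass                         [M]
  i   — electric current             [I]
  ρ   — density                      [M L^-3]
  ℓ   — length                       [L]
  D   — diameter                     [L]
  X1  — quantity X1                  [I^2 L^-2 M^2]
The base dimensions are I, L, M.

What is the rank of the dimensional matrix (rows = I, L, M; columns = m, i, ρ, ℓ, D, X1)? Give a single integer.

3

Exponent matrix [I,L,M] × [m,i,ρ,ℓ,D,X1]:
  I: [ 0  1  0  0  0  2]
  L: [ 0  0 -3  1  1 -2]
  M: [ 1  0  1  0  0  2]
RREF → pivots at {m,i,ρ} ⇒ r = 3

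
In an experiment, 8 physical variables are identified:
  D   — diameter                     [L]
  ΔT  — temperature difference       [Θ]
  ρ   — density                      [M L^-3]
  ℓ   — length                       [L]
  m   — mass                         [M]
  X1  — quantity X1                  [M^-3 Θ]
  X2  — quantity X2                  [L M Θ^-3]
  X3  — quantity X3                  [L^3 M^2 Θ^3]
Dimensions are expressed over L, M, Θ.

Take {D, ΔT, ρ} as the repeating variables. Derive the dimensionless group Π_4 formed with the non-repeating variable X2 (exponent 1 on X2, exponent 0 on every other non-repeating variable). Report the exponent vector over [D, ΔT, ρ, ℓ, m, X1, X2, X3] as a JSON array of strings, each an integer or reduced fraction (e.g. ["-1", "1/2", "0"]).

Write exponents as rows L,M,Θ / cols D,ΔT,ρ,ℓ,m,X1,X2,X3:
  L: [ 1  0 -3  1  0  0  1  3]
  M: [ 0  0  1  0  1 -3  1  2]
  Θ: [ 0  1  0  0  0  1 -3  3]
Row reduction gives pivot columns D,ΔT,ρ; rank = 3
Repeat: D,ΔT,ρ; free: ℓ,m,X1,X2,X3
RREF:
  r0: [   1    0    0    1    3   -9    4    9]
  r1: [   0    1    0    0    0    1   -3    3]
  r2: [   0    0    1    0    1   -3    1    2]
Fix exponent of X2 at 1, ℓ at 0, m at 0, X1 at 0, X3 at 0; solve each RREF row for its pivot's exponent:
  r0: exp(D) + (4)·1 = 0 ⇒ exp(D) = -4
  r1: exp(ΔT) + (-3)·1 = 0 ⇒ exp(ΔT) = 3
  r2: exp(ρ) + (1)·1 = 0 ⇒ exp(ρ) = -1
Π_4 = D^-4 · ΔT^3 · ρ^-1 · X2

["-4", "3", "-1", "0", "0", "0", "1", "0"]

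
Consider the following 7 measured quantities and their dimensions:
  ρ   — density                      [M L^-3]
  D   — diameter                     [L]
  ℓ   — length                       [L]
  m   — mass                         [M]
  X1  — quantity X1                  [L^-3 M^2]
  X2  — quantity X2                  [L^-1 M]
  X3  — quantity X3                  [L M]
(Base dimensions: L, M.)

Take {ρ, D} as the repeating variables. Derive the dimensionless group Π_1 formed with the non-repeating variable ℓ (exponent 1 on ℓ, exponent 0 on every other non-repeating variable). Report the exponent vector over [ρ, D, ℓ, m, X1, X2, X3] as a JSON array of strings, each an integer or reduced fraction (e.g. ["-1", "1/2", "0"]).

["0", "-1", "1", "0", "0", "0", "0"]

Exponent matrix [L,M] × [ρ,D,ℓ,m,X1,X2,X3]:
  L: [-3  1  1  0 -3 -1  1]
  M: [ 1  0  0  1  2  1  1]
RREF → pivots at {ρ,D} ⇒ r = 2
Repeat: ρ,D; free: ℓ,m,X1,X2,X3
RREF:
  r0: [   1    0    0    1    2    1    1]
  r1: [   0    1    1    3    3    2    4]
Fix exponent of ℓ at 1, m at 0, X1 at 0, X2 at 0, X3 at 0; solve each RREF row for its pivot's exponent:
  r0: exp(ρ) + (0)·1 = 0 ⇒ exp(ρ) = 0
  r1: exp(D) + (1)·1 = 0 ⇒ exp(D) = -1
Π_1 = D^-1 · ℓ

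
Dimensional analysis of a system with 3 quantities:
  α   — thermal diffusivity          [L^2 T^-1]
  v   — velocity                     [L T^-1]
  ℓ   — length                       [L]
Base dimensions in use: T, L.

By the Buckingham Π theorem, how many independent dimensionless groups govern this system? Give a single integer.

Exponent matrix [T,L] × [α,v,ℓ]:
  T: [-1 -1  0]
  L: [ 2  1  1]
Row reduction gives pivot columns α,v; rank = 2
n=3, r=2 ⇒ 1 dimensionless group

1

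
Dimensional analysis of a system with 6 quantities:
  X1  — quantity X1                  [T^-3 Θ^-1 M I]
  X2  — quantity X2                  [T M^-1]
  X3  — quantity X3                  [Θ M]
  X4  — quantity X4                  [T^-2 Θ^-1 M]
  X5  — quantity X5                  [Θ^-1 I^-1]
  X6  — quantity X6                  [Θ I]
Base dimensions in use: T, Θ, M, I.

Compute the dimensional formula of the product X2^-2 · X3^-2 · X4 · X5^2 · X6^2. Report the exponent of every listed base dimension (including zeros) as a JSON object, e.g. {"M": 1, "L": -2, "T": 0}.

{"T": -4, "Θ": -3, "M": 1, "I": 0}

Exponent matrix [T,Θ,M,I] × [X1,X2,X3,X4,X5,X6]:
  T: [-3  1  0 -2  0  0]
  Θ: [-1  0  1 -1 -1  1]
  M: [ 1 -1  1  1  0  0]
  I: [ 1  0  0  0 -1  1]
  [T]: (-2)·1+(-2)·0+(1)·-2+(2)·0+(2)·0 = -4
  [Θ]: (-2)·0+(-2)·1+(1)·-1+(2)·-1+(2)·1 = -3
  [M]: (-2)·-1+(-2)·1+(1)·1+(2)·0+(2)·0 = 1
  [I]: (-2)·0+(-2)·0+(1)·0+(2)·-1+(2)·1 = 0
⇒ T^-4 Θ^-3 M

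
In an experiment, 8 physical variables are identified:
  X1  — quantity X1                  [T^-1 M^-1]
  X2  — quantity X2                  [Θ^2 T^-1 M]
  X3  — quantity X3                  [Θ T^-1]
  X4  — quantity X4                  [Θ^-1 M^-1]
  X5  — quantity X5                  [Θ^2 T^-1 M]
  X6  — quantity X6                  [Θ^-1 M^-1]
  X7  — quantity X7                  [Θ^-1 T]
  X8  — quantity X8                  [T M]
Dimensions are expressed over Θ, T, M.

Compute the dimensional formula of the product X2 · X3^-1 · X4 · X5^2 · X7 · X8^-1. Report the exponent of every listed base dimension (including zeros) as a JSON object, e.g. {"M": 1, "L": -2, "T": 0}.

{"Θ": 3, "T": -2, "M": 1}

Dimensional matrix (Θ×T×M by X1×X2×X3×X4×X5×X6×X7×X8):
  Θ: [ 0  2  1 -1  2 -1 -1  0]
  T: [-1 -1 -1  0 -1  0  1  1]
  M: [-1  1  0 -1  1 -1  0  1]
  [Θ]: (1)·2+(-1)·1+(1)·-1+(2)·2+(1)·-1+(-1)·0 = 3
  [T]: (1)·-1+(-1)·-1+(1)·0+(2)·-1+(1)·1+(-1)·1 = -2
  [M]: (1)·1+(-1)·0+(1)·-1+(2)·1+(1)·0+(-1)·1 = 1
⇒ Θ^3 T^-2 M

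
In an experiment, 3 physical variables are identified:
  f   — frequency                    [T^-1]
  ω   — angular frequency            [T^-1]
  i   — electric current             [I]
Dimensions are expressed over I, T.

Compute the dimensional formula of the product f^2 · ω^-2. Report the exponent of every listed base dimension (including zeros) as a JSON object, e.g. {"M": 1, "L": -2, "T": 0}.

{"I": 0, "T": 0}

Dimensional matrix (I×T by f×ω×i):
  I: [ 0  0  1]
  T: [-1 -1  0]
  [I]: (2)·0+(-2)·0 = 0
  [T]: (2)·-1+(-2)·-1 = 0
⇒ 1 (dimensionless)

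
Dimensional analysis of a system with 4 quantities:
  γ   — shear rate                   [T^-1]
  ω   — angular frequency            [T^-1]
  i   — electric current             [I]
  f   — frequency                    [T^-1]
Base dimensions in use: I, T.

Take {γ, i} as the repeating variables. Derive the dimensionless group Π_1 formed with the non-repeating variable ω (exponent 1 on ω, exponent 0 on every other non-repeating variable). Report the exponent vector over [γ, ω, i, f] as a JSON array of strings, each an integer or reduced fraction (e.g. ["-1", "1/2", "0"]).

["-1", "1", "0", "0"]

Dimensional matrix (I×T by γ×ω×i×f):
  I: [ 0  0  1  0]
  T: [-1 -1  0 -1]
RREF → pivots at {γ,i} ⇒ r = 2
Repeat: γ,i; free: ω,f
RREF:
  r0: [   1    1    0    1]
  r1: [   0    0    1    0]
Fix exponent of ω at 1, f at 0; solve each RREF row for its pivot's exponent:
  r0: exp(γ) + (1)·1 = 0 ⇒ exp(γ) = -1
  r1: exp(i) + (0)·1 = 0 ⇒ exp(i) = 0
Π_1 = γ^-1 · ω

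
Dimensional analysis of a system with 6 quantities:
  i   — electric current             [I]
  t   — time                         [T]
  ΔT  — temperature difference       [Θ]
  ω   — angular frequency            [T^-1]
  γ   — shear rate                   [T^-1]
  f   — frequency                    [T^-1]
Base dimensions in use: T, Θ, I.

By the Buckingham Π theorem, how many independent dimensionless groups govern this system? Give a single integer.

3

Write exponents as rows T,Θ,I / cols i,t,ΔT,ω,γ,f:
  T: [ 0  1  0 -1 -1 -1]
  Θ: [ 0  0  1  0  0  0]
  I: [ 1  0  0  0  0  0]
Row reduction gives pivot columns i,t,ΔT; rank = 3
6 vars − rank 3 = 3 Π groups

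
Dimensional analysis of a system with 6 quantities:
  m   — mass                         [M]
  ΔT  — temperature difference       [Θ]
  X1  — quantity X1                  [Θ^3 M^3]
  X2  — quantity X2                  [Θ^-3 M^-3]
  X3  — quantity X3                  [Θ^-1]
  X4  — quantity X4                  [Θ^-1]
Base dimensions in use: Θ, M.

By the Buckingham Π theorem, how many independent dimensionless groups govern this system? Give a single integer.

Exponent matrix [Θ,M] × [m,ΔT,X1,X2,X3,X4]:
  Θ: [ 0  1  3 -3 -1 -1]
  M: [ 1  0  3 -3  0  0]
RREF → pivots at {m,ΔT} ⇒ r = 2
Π count = n − r = 6 − 2 = 4

4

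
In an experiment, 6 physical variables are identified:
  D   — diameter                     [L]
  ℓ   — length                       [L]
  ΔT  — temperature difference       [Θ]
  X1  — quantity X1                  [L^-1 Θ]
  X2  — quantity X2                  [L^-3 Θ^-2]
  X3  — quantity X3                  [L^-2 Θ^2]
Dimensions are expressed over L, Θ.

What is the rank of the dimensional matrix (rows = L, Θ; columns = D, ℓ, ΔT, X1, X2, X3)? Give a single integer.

Write exponents as rows L,Θ / cols D,ℓ,ΔT,X1,X2,X3:
  L: [ 1  1  0 -1 -3 -2]
  Θ: [ 0  0  1  1 -2  2]
RREF → pivots at {D,ΔT} ⇒ r = 2

2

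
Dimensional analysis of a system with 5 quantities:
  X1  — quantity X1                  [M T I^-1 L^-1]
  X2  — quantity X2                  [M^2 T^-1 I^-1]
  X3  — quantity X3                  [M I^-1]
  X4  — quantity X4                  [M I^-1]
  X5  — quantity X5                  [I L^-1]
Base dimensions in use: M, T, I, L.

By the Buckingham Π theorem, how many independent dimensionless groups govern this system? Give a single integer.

Exponent matrix [M,T,I,L] × [X1,X2,X3,X4,X5]:
  M: [ 1  2  1  1  0]
  T: [ 1 -1  0  0  0]
  I: [-1 -1 -1 -1  1]
  L: [-1  0  0  0 -1]
Row reduction gives pivot columns X1,X2,X3; rank = 3
n=5, r=3 ⇒ 2 dimensionless groups

2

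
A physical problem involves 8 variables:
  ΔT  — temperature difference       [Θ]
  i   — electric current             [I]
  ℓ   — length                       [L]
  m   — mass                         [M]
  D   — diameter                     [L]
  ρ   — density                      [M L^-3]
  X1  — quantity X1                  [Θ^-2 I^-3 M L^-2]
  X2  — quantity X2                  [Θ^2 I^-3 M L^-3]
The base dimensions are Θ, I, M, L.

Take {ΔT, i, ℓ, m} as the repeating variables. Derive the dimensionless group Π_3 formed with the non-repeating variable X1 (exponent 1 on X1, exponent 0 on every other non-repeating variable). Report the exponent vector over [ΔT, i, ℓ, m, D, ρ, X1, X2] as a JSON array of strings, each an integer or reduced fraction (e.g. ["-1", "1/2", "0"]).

Exponent matrix [Θ,I,M,L] × [ΔT,i,ℓ,m,D,ρ,X1,X2]:
  Θ: [ 1  0  0  0  0  0 -2  2]
  I: [ 0  1  0  0  0  0 -3 -3]
  M: [ 0  0  0  1  0  1  1  1]
  L: [ 0  0  1  0  1 -3 -2 -3]
Row reduction gives pivot columns ΔT,i,ℓ,m; rank = 4
Repeat: ΔT,i,ℓ,m; free: D,ρ,X1,X2
RREF:
  r0: [   1    0    0    0    0    0   -2    2]
  r1: [   0    1    0    0    0    0   -3   -3]
  r2: [   0    0    1    0    1   -3   -2   -3]
  r3: [   0    0    0    1    0    1    1    1]
Fix exponent of X1 at 1, D at 0, ρ at 0, X2 at 0; solve each RREF row for its pivot's exponent:
  r0: exp(ΔT) + (-2)·1 = 0 ⇒ exp(ΔT) = 2
  r1: exp(i) + (-3)·1 = 0 ⇒ exp(i) = 3
  r2: exp(ℓ) + (-2)·1 = 0 ⇒ exp(ℓ) = 2
  r3: exp(m) + (1)·1 = 0 ⇒ exp(m) = -1
Π_3 = ΔT^2 · i^3 · ℓ^2 · m^-1 · X1

["2", "3", "2", "-1", "0", "0", "1", "0"]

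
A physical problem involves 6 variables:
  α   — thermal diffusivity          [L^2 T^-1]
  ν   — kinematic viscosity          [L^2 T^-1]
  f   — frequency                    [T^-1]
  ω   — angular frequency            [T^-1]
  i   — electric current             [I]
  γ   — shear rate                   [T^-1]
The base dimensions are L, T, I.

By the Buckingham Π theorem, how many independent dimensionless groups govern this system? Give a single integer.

Dimensional matrix (L×T×I by α×ν×f×ω×i×γ):
  L: [ 2  2  0  0  0  0]
  T: [-1 -1 -1 -1  0 -1]
  I: [ 0  0  0  0  1  0]
Echelon form has 3 nonzero rows (pivots: α,f,i)
Π count = n − r = 6 − 3 = 3

3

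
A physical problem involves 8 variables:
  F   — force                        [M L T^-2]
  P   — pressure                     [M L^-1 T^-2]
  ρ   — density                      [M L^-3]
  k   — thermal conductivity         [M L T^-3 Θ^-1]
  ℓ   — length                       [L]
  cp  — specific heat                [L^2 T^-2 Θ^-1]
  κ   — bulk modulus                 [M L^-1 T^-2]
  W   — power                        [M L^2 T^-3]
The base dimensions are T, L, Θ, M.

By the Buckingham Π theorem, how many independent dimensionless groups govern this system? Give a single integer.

4

Write exponents as rows T,L,Θ,M / cols F,P,ρ,k,ℓ,cp,κ,W:
  T: [-2 -2  0 -3  0 -2 -2 -3]
  L: [ 1 -1 -3  1  1  2 -1  2]
  Θ: [ 0  0  0 -1  0 -1  0  0]
  M: [ 1  1  1  1  0  0  1  1]
Row reduction gives pivot columns F,P,ρ,k; rank = 4
Π count = n − r = 8 − 4 = 4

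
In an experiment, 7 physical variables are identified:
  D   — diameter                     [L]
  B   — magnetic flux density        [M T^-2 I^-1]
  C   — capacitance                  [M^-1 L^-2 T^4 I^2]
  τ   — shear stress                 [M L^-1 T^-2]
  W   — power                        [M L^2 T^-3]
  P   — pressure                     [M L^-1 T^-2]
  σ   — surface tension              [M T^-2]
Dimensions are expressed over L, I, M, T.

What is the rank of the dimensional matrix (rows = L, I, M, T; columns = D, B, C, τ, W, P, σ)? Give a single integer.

Write exponents as rows L,I,M,T / cols D,B,C,τ,W,P,σ:
  L: [ 1  0 -2 -1  2 -1  0]
  I: [ 0 -1  2  0  0  0  0]
  M: [ 0  1 -1  1  1  1  1]
  T: [ 0 -2  4 -2 -3 -2 -2]
Row reduction gives pivot columns D,B,C,τ; rank = 4

4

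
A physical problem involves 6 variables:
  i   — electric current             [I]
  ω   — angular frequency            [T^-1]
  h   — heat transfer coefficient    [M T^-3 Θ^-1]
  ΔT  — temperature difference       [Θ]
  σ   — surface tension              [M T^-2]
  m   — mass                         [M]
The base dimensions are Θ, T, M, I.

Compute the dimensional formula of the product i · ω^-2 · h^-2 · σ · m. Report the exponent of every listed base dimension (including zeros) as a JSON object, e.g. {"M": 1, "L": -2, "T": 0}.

{"Θ": 2, "T": 6, "M": 0, "I": 1}

Write exponents as rows Θ,T,M,I / cols i,ω,h,ΔT,σ,m:
  Θ: [ 0  0 -1  1  0  0]
  T: [ 0 -1 -3  0 -2  0]
  M: [ 0  0  1  0  1  1]
  I: [ 1  0  0  0  0  0]
  [Θ]: (1)·0+(-2)·0+(-2)·-1+(1)·0+(1)·0 = 2
  [T]: (1)·0+(-2)·-1+(-2)·-3+(1)·-2+(1)·0 = 6
  [M]: (1)·0+(-2)·0+(-2)·1+(1)·1+(1)·1 = 0
  [I]: (1)·1+(-2)·0+(-2)·0+(1)·0+(1)·0 = 1
⇒ Θ^2 T^6 I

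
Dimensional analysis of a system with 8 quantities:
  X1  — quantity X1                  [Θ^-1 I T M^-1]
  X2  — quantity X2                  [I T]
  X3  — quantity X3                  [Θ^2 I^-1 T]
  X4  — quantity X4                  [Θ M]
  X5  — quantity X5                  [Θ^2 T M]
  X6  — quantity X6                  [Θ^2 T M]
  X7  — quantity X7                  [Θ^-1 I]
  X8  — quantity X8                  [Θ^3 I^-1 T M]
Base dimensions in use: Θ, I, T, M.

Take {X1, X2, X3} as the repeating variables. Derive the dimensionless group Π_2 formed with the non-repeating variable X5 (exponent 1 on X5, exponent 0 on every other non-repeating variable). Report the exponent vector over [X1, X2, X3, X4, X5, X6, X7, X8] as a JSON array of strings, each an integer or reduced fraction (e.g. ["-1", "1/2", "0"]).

Write exponents as rows Θ,I,T,M / cols X1,X2,X3,X4,X5,X6,X7,X8:
  Θ: [-1  0  2  1  2  2 -1  3]
  I: [ 1  1 -1  0  0  0  1 -1]
  T: [ 1  1  1  0  1  1  0  1]
  M: [-1  0  0  1  1  1  0  1]
Row reduction gives pivot columns X1,X2,X3; rank = 3
Pivot set = {X1,X2,X3}, free = {X4,X5,X6,X7,X8}
RREF:
  r0: [   1    0    0   -1   -1   -1    0   -1]
  r1: [   0    1    0    1  3/2  3/2  1/2    1]
  r2: [   0    0    1    0  1/2  1/2 -1/2    1]
  r3: [   0    0    0    0    0    0    0    0]
Fix exponent of X5 at 1, X4 at 0, X6 at 0, X7 at 0, X8 at 0; solve each RREF row for its pivot's exponent:
  r0: exp(X1) + (-1)·1 = 0 ⇒ exp(X1) = 1
  r1: exp(X2) + (3/2)·1 = 0 ⇒ exp(X2) = -3/2
  r2: exp(X3) + (1/2)·1 = 0 ⇒ exp(X3) = -1/2
Π_2 = X1 · X2^(-3/2) · X3^(-1/2) · X5

["1", "-3/2", "-1/2", "0", "1", "0", "0", "0"]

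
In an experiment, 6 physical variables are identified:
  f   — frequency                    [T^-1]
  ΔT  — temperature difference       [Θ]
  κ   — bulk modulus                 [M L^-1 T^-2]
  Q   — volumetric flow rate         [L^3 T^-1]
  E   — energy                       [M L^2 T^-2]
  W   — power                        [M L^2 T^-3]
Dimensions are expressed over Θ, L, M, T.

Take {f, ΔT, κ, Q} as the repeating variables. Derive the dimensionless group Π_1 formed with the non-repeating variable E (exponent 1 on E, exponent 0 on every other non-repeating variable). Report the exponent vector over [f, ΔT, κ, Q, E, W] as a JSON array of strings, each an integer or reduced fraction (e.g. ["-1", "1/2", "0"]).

Dimensional matrix (Θ×L×M×T by f×ΔT×κ×Q×E×W):
  Θ: [ 0  1  0  0  0  0]
  L: [ 0  0 -1  3  2  2]
  M: [ 0  0  1  0  1  1]
  T: [-1  0 -2 -1 -2 -3]
RREF → pivots at {f,ΔT,κ,Q} ⇒ r = 4
Pivot set = {f,ΔT,κ,Q}, free = {E,W}
RREF:
  r0: [   1    0    0    0   -1    0]
  r1: [   0    1    0    0    0    0]
  r2: [   0    0    1    0    1    1]
  r3: [   0    0    0    1    1    1]
Fix exponent of E at 1, W at 0; solve each RREF row for its pivot's exponent:
  r0: exp(f) + (-1)·1 = 0 ⇒ exp(f) = 1
  r1: exp(ΔT) + (0)·1 = 0 ⇒ exp(ΔT) = 0
  r2: exp(κ) + (1)·1 = 0 ⇒ exp(κ) = -1
  r3: exp(Q) + (1)·1 = 0 ⇒ exp(Q) = -1
Π_1 = f · κ^-1 · Q^-1 · E

["1", "0", "-1", "-1", "1", "0"]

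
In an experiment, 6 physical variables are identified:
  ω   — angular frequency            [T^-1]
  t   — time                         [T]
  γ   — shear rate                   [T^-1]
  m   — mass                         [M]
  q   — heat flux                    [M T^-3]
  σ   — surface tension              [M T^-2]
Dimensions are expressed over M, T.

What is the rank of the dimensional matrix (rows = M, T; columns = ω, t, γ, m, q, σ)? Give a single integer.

2

Write exponents as rows M,T / cols ω,t,γ,m,q,σ:
  M: [ 0  0  0  1  1  1]
  T: [-1  1 -1  0 -3 -2]
Echelon form has 2 nonzero rows (pivots: ω,m)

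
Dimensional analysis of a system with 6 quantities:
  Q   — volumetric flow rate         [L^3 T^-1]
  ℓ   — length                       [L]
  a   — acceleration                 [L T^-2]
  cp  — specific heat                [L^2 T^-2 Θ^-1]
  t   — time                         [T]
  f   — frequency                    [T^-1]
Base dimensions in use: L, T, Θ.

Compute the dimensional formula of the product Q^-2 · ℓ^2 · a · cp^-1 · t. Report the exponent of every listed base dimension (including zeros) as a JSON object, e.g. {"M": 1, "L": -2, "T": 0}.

{"L": -5, "T": 3, "Θ": 1}

Dimensional matrix (L×T×Θ by Q×ℓ×a×cp×t×f):
  L: [ 3  1  1  2  0  0]
  T: [-1  0 -2 -2  1 -1]
  Θ: [ 0  0  0 -1  0  0]
  [L]: (-2)·3+(2)·1+(1)·1+(-1)·2+(1)·0 = -5
  [T]: (-2)·-1+(2)·0+(1)·-2+(-1)·-2+(1)·1 = 3
  [Θ]: (-2)·0+(2)·0+(1)·0+(-1)·-1+(1)·0 = 1
⇒ L^-5 T^3 Θ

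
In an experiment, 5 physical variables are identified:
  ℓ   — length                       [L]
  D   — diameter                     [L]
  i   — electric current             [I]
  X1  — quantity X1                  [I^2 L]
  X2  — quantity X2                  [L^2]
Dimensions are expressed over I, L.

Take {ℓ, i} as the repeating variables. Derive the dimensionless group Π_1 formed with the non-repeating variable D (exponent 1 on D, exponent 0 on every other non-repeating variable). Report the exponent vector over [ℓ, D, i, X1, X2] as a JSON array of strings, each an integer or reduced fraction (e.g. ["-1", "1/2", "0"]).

Write exponents as rows I,L / cols ℓ,D,i,X1,X2:
  I: [ 0  0  1  2  0]
  L: [ 1  1  0  1  2]
Row reduction gives pivot columns ℓ,i; rank = 2
Pivot set = {ℓ,i}, free = {D,X1,X2}
RREF:
  r0: [   1    1    0    1    2]
  r1: [   0    0    1    2    0]
Fix exponent of D at 1, X1 at 0, X2 at 0; solve each RREF row for its pivot's exponent:
  r0: exp(ℓ) + (1)·1 = 0 ⇒ exp(ℓ) = -1
  r1: exp(i) + (0)·1 = 0 ⇒ exp(i) = 0
Π_1 = ℓ^-1 · D

["-1", "1", "0", "0", "0"]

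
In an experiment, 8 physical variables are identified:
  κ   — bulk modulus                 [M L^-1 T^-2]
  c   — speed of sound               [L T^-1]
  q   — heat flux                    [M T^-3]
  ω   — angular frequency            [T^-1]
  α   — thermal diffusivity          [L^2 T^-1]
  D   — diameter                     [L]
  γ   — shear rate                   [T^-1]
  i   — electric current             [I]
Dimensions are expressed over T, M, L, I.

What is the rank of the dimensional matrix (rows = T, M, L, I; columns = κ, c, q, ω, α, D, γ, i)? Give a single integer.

4

Exponent matrix [T,M,L,I] × [κ,c,q,ω,α,D,γ,i]:
  T: [-2 -1 -3 -1 -1  0 -1  0]
  M: [ 1  0  1  0  0  0  0  0]
  L: [-1  1  0  0  2  1  0  0]
  I: [ 0  0  0  0  0  0  0  1]
Row reduction gives pivot columns κ,c,ω,i; rank = 4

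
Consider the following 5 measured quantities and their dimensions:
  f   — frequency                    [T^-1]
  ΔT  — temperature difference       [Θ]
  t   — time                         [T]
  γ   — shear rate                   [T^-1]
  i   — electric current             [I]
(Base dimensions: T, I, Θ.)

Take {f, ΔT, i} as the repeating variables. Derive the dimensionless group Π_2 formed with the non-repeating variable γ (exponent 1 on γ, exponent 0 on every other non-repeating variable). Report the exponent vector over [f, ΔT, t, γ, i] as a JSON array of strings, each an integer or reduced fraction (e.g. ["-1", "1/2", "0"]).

["-1", "0", "0", "1", "0"]

Dimensional matrix (T×I×Θ by f×ΔT×t×γ×i):
  T: [-1  0  1 -1  0]
  I: [ 0  0  0  0  1]
  Θ: [ 0  1  0  0  0]
Echelon form has 3 nonzero rows (pivots: f,ΔT,i)
Pivot set = {f,ΔT,i}, free = {t,γ}
RREF:
  r0: [   1    0   -1    1    0]
  r1: [   0    1    0    0    0]
  r2: [   0    0    0    0    1]
Fix exponent of γ at 1, t at 0; solve each RREF row for its pivot's exponent:
  r0: exp(f) + (1)·1 = 0 ⇒ exp(f) = -1
  r1: exp(ΔT) + (0)·1 = 0 ⇒ exp(ΔT) = 0
  r2: exp(i) + (0)·1 = 0 ⇒ exp(i) = 0
Π_2 = f^-1 · γ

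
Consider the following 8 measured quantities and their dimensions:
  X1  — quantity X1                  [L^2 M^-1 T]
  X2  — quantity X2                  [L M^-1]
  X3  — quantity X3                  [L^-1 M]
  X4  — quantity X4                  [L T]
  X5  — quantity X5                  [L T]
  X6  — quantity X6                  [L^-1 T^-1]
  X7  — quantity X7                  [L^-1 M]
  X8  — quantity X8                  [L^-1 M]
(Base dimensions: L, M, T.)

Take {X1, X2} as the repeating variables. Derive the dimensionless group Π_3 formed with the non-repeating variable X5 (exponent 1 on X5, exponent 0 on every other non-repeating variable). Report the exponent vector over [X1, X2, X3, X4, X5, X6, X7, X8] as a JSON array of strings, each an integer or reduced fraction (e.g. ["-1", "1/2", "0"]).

["-1", "1", "0", "0", "1", "0", "0", "0"]

Dimensional matrix (L×M×T by X1×X2×X3×X4×X5×X6×X7×X8):
  L: [ 2  1 -1  1  1 -1 -1 -1]
  M: [-1 -1  1  0  0  0  1  1]
  T: [ 1  0  0  1  1 -1  0  0]
Echelon form has 2 nonzero rows (pivots: X1,X2)
Repeat: X1,X2; free: X3,X4,X5,X6,X7,X8
RREF:
  r0: [   1    0    0    1    1   -1    0    0]
  r1: [   0    1   -1   -1   -1    1   -1   -1]
  r2: [   0    0    0    0    0    0    0    0]
Fix exponent of X5 at 1, X3 at 0, X4 at 0, X6 at 0, X7 at 0, X8 at 0; solve each RREF row for its pivot's exponent:
  r0: exp(X1) + (1)·1 = 0 ⇒ exp(X1) = -1
  r1: exp(X2) + (-1)·1 = 0 ⇒ exp(X2) = 1
Π_3 = X1^-1 · X2 · X5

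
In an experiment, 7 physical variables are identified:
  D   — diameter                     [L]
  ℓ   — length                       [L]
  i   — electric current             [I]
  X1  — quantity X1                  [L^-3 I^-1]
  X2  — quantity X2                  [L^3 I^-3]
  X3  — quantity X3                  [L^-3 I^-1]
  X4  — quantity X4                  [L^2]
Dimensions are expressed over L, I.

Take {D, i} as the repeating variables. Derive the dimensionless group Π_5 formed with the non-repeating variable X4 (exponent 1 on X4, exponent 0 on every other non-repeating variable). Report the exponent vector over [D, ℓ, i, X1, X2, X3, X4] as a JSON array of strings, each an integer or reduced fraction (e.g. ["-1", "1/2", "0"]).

Exponent matrix [L,I] × [D,ℓ,i,X1,X2,X3,X4]:
  L: [ 1  1  0 -3  3 -3  2]
  I: [ 0  0  1 -1 -3 -1  0]
Row reduction gives pivot columns D,i; rank = 2
Pivot set = {D,i}, free = {ℓ,X1,X2,X3,X4}
RREF:
  r0: [   1    1    0   -3    3   -3    2]
  r1: [   0    0    1   -1   -3   -1    0]
Fix exponent of X4 at 1, ℓ at 0, X1 at 0, X2 at 0, X3 at 0; solve each RREF row for its pivot's exponent:
  r0: exp(D) + (2)·1 = 0 ⇒ exp(D) = -2
  r1: exp(i) + (0)·1 = 0 ⇒ exp(i) = 0
Π_5 = D^-2 · X4

["-2", "0", "0", "0", "0", "0", "1"]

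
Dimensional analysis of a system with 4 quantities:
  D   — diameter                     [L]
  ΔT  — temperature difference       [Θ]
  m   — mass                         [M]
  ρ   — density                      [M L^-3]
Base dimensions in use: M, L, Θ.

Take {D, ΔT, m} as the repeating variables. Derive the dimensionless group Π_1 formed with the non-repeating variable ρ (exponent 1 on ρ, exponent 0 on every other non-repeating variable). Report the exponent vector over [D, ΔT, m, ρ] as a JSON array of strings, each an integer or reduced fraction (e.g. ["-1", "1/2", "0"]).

Dimensional matrix (M×L×Θ by D×ΔT×m×ρ):
  M: [ 0  0  1  1]
  L: [ 1  0  0 -3]
  Θ: [ 0  1  0  0]
Row reduction gives pivot columns D,ΔT,m; rank = 3
Pivot set = {D,ΔT,m}, free = {ρ}
RREF:
  r0: [   1    0    0   -3]
  r1: [   0    1    0    0]
  r2: [   0    0    1    1]
Fix exponent of ρ at 1; solve each RREF row for its pivot's exponent:
  r0: exp(D) + (-3)·1 = 0 ⇒ exp(D) = 3
  r1: exp(ΔT) + (0)·1 = 0 ⇒ exp(ΔT) = 0
  r2: exp(m) + (1)·1 = 0 ⇒ exp(m) = -1
Π_1 = D^3 · m^-1 · ρ

["3", "0", "-1", "1"]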